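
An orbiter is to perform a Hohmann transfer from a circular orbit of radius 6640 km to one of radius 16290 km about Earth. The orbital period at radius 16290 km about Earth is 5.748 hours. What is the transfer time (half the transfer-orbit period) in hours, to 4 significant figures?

t = 1.697 hours

From Kepler's third law T² = 4π²r³/μ at r = 16290 km, T = 5.748 hours = 5.748 × 3600 s = 20692.8 s: μ = 4π²r³/T² = 3.98552×10^5 km³/s².
Transfer-ellipse semi-major axis a_t = (r₁ + r₂)/2 = (6640 + 16290)/2 = 11465 km.
Transfer time t = π√(a_t³/μ) = π√((11465)³ / 3.98552×10^5) = 6109 s.
Converting: 6109 s ÷ 3600 s/hour = 1.697 hours.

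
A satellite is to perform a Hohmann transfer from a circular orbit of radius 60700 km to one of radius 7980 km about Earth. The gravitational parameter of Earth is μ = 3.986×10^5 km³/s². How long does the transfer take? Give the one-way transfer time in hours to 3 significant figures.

t = 8.80 hours

The Hohmann ellipse has a_t = (r₁ + r₂)/2 = 34340 km.
By Kepler's third law the transfer-orbit period is T = 2π√(a_t³/μ), so t = T/2 = 31670 s.
Converting: 31670 s ÷ 3600 s/hour = 8.80 hours.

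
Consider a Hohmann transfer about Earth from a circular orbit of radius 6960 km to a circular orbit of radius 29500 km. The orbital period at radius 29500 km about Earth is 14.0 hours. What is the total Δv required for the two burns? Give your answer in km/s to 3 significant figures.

Δv = 3.47 km/s

From Kepler's third law T² = 4π²r³/μ at r = 29500 km, T = 14.0 hours = 14.0 × 3600 s = 50400 s: μ = 4π²r³/T² = 3.98992×10^5 km³/s².
Semi-major axis of the transfer orbit: a_t = (6960 + 29500)/2 = 18230 km.
At r₁ the circular-orbit speed is v₁ = √(μ/r₁) = 7.5714 km/s.
Transfer-orbit speed at r₁ (v² = μ(2/r − 1/a)): v_p = √[μ(2/r₁ − 1/a_t)] = 9.6315 km/s.
First burn Δv₁ = |v_p − v₁| = 2.060 km/s.
At r₂, v₂ = √(μ/r₂) = 3.6777 km/s.
Transfer-orbit speed at r₂: v_a = √[μ(2/r₂ − 1/a_t)] = 2.2724 km/s.
Second burn Δv₂ = |v₂ − v_a| = 1.405 km/s.
Δv = Δv₁ + Δv₂ = 2.060 + 1.405 = 3.465 km/s.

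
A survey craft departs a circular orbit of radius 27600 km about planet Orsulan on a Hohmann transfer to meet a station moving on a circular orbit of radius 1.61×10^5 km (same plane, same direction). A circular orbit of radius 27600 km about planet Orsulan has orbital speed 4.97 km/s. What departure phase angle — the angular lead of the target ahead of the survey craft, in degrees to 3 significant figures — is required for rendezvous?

From the circular-orbit relation v² = μ/r at r = 27600 km: μ = v²r = (4.97)² × 27600 = 6.81745×10^5 km³/s².
Semi-major axis of the transfer orbit: a_t = (27600 + 1.610×10^5)/2 = 94300 km.
Transfer time t = π√(a_t³/μ) = 1.10181×10^5 s.
The target's mean motion on its circular orbit is ω₂ = √(μ/r₂³) = 1.27812×10^-5 rad/s.
Angle swept by the target during transfer: ω₂·t = 1.40825 rad = 80.69°.
The survey craft traverses 180° on the transfer ellipse, so the target must lead by 180° − 80.69° = 99.3°.

φ = 99.3°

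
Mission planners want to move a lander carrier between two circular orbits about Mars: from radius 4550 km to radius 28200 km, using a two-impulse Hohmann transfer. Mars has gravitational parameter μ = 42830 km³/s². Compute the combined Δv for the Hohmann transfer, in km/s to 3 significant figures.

Δv = 1.54 km/s

Transfer-ellipse semi-major axis a_t = (r₁ + r₂)/2 = (4550 + 28200)/2 = 16375 km.
At r₁ the circular-orbit speed is v₁ = √(μ/r₁) = 3.0681 km/s.
On the transfer ellipse at r₁, v² = μ(2/r − 1/a) gives v_p = √[μ(2/r₁ − 1/a_t)] = 4.0263 km/s.
First burn Δv₁ = |v_p − v₁| = 0.9582 km/s.
Circular speed at r₂: v₂ = √(μ/r₂) = 1.2324 km/s.
Transfer-orbit speed at r₂: v_a = √[μ(2/r₂ − 1/a_t)] = 0.64963 km/s.
Second burn Δv₂ = |v₂ − v_a| = 0.5828 km/s.
Δv = Δv₁ + Δv₂ = 0.9582 + 0.5828 = 1.541 km/s.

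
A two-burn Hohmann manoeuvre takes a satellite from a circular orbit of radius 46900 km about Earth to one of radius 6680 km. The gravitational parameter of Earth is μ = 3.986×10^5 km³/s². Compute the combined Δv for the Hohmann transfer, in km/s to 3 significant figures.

Δv = 3.96 km/s

Semi-major axis of the transfer orbit: a_t = (46900 + 6680)/2 = 26790 km.
At r₁ the circular-orbit speed is v₁ = √(μ/r₁) = 2.9153 km/s.
Transfer-orbit speed at r₁ (vis-viva): v_a = √[μ(2/r₁ − 1/a_t)] = 1.4557 km/s.
First burn Δv₁ = |v_a − v₁| = 1.460 km/s.
At r₂, v₂ = √(μ/r₂) = 7.7247 km/s.
Transfer-orbit speed at r₂: v_p = √[μ(2/r₂ − 1/a_t)] = 10.221 km/s.
Second burn Δv₂ = |v₂ − v_p| = 2.496 km/s.
Total Δv = Δv₁ + Δv₂ = 3.956 km/s.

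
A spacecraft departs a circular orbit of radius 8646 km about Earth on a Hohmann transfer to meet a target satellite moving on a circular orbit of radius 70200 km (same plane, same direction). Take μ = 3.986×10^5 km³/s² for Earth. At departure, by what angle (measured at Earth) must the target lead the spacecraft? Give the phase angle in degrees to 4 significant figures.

Semi-major axis of the transfer orbit: a_t = (8646 + 70200)/2 = 39423 km.
Transfer time t = π√(a_t³/μ) = 38949.84 s.
Target angular speed ω₂ = √(μ/r₂³) = 3.394400×10^-5 rad/s.
Angle swept by the target during transfer: ω₂·t = 1.3221134 rad = 75.752°.
The spacecraft traverses 180° on the transfer ellipse, so the target must lead by 180° − 75.752° = 104.2°.

φ = 104.2°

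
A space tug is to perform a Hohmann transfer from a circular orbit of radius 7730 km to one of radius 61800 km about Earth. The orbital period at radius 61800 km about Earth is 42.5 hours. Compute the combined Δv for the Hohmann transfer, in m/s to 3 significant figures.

From Kepler's third law T² = 4π²r³/μ at r = 61800 km, T = 42.5 hours = 42.5 × 3600 s = 1.530×10^5 s: μ = 4π²r³/T² = 3.98054×10^5 km³/s².
Transfer-ellipse semi-major axis a_t = (r₁ + r₂)/2 = (7730 + 61800)/2 = 34765 km.
At r₁ the circular-orbit speed is v₁ = √(μ/r₁) = 7.176 km/s.
Transfer-orbit speed at r₁ (v² = μ(2/r − 1/a)): v_p = √[μ(2/r₁ − 1/a_t)] = 9.568 km/s.
First burn Δv₁ = |v_p − v₁| = 2.392 km/s.
Circular speed at r₂: v₂ = √(μ/r₂) = 2.538 km/s.
Transfer-orbit speed at r₂: v_a = √[μ(2/r₂ − 1/a_t)] = 1.197 km/s.
Second burn Δv₂ = |v₂ − v_a| = 1.341 km/s.
Total Δv = Δv₁ + Δv₂ = 3.733 km/s.

Δv = 3730 m/s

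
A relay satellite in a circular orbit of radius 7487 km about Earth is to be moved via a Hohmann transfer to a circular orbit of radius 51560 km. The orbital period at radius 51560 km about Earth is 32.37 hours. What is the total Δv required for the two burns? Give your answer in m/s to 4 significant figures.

Δv = 3726 m/s

From Kepler's third law T² = 4π²r³/μ at r = 51560 km, T = 32.37 hours = 32.37 × 3600 s = 1.16532×10^5 s: μ = 4π²r³/T² = 3.98481×10^5 km³/s².
The Hohmann ellipse has a_t = (r₁ + r₂)/2 = 29523.5 km.
At r₁ the circular-orbit speed is v₁ = √(μ/r₁) = 7.295 km/s.
On the transfer ellipse at r₁, v² = μ(2/r − 1/a) gives v_p = √[μ(2/r₁ − 1/a_t)] = 9.641 km/s.
First burn Δv₁ = |v_p − v₁| = 2.346 km/s.
Circular speed at r₂: v₂ = √(μ/r₂) = 2.780 km/s.
Transfer-orbit speed at r₂: v_a = √[μ(2/r₂ − 1/a_t)] = 1.400 km/s.
Second burn Δv₂ = |v₂ − v_a| = 1.380 km/s.
Total Δv = Δv₁ + Δv₂ = 3.726 km/s.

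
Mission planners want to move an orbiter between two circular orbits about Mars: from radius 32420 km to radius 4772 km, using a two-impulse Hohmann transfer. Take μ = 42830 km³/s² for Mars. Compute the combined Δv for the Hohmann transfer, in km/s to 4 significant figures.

Δv = 1.527 km/s

Semi-major axis of the transfer orbit: a_t = (32420 + 4772)/2 = 18596 km.
Circular speed at r₁: v₁ = √(μ/r₁) = √(42830/32420) = 1.14939 km/s.
Transfer-orbit speed at r₁ (vis-viva equation): v_a = √[μ(2/r₁ − 1/a_t)] = 0.582248 km/s.
First burn Δv₁ = |v_a − v₁| = 0.5671 km/s.
Circular speed at r₂: v₂ = √(μ/r₂) = 2.9959 km/s.
Transfer-orbit speed at r₂: v_p = √[μ(2/r₂ − 1/a_t)] = 3.9557 km/s.
Second burn Δv₂ = |v₂ − v_p| = 0.9598 km/s.
Total Δv = Δv₁ + Δv₂ = 1.527 km/s.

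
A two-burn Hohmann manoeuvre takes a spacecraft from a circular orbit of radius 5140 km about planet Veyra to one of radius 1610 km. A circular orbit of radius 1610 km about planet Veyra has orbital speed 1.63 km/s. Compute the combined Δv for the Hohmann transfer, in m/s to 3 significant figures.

From the circular-orbit relation v² = μ/r at r = 1610 km: μ = v²r = (1.63)² × 1610 = 4277.61 km³/s².
Semi-major axis of the transfer orbit: a_t = (5140 + 1610)/2 = 3375 km.
At r₁ the circular-orbit speed is v₁ = √(μ/r₁) = 0.91226 km/s.
Transfer-orbit speed at r₁ (v² = μ(2/r − 1/a)): v_a = √[μ(2/r₁ − 1/a_t)] = 0.63008 km/s.
First burn Δv₁ = |v_a − v₁| = 0.28218 km/s.
Circular speed at r₂: v₂ = √(μ/r₂) = 1.63000 km/s.
Transfer-orbit speed at r₂: v_p = √[μ(2/r₂ − 1/a_t)] = 2.01156 km/s.
Second burn Δv₂ = |v₂ − v_p| = 0.38156 km/s.
Δv = Δv₁ + Δv₂ = 0.28218 + 0.38156 = 0.6637 km/s.

Δv = 664 m/s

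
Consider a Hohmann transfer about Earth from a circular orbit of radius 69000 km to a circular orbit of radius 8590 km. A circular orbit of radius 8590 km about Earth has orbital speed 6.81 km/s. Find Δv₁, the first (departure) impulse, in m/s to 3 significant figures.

From the circular-orbit relation v² = μ/r at r = 8590 km: μ = v²r = (6.81)² × 8590 = 3.98371×10^5 km³/s².
Semi-major axis of the transfer orbit: a_t = (69000 + 8590)/2 = 38795 km.
Circular speed at r = 69000 km: v_c = √(μ/r) = 2.403 km/s.
Transfer-orbit speed at the same r (vis-viva, a = a_t): v_t = √[μ(2/r − 1/a_t)] = 1.131 km/s.
Δv₁ = |v_t − v_c| = |1.131 − 2.403| = 1.272 km/s.

Δv₁ = 1270 m/s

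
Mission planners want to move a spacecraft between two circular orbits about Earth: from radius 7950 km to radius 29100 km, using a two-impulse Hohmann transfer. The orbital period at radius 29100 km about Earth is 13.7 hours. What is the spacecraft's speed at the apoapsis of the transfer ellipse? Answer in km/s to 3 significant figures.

From Kepler's third law T² = 4π²r³/μ at r = 29100 km, T = 13.7 hours = 13.7 × 3600 s = 49320 s: μ = 4π²r³/T² = 3.99938×10^5 km³/s².
Semi-major axis of the transfer orbit: a_t = (7950 + 29100)/2 = 18525 km.
The apoapsis of the transfer ellipse is at r = 29100 km.
Vis-viva: v = √[μ(2/r − 1/a_t)] = √[3.99938×10^5 × (2/29100 − 1/18525)] = 2.429 km/s.

v = 2.43 km/s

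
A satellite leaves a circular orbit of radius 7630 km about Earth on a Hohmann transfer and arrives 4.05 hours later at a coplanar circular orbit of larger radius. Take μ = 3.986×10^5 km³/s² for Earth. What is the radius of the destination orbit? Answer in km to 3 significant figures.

Transfer time t = 4.05 hours = 14580 s, and t = π√(a_t³/μ).
So a_t = (μ t²/π²)^(1/3) = (3.986×10^5 × (14580)² / π²)^(1/3) = 20476 km.
Since a_t = (r₁ + r₂)/2, r₂ = 2a_t − r₁ = 2×20476 − 7630 = 33322 km.

r₂ = 33300 km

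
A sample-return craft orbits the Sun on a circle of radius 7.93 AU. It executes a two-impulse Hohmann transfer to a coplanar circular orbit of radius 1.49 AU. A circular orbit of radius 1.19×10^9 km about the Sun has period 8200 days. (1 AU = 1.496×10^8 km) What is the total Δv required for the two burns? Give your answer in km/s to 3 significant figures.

From Kepler's third law T² = 4π²r³/μ at r = 1.19×10^9 km, T = 8200 days = 8200 × 86400 s = 7.0848×10^8 s: μ = 4π²r³/T² = 1.32540×10^11 km³/s².
In km: r₁ = 7.93 × 1.496×10^8 = 1.186328×10^9 km; r₂ = 1.49 × 1.496×10^8 = 2.22904×10^8 km.
Semi-major axis of the transfer orbit: a_t = (1.186328×10^9 + 2.22904×10^8)/2 = 7.04616×10^8 km.
At r₁ the circular-orbit speed is v₁ = √(μ/r₁) = 10.57 km/s.
Transfer-orbit speed at r₁ (vis-viva equation): v_a = √[μ(2/r₁ − 1/a_t)] = 5.945 km/s.
First burn Δv₁ = |v_a − v₁| = 4.625 km/s.
Circular speed at r₂: v₂ = √(μ/r₂) = 24.384 km/s.
Transfer-orbit speed at r₂: v_p = √[μ(2/r₂ − 1/a_t)] = 31.640 km/s.
Second burn Δv₂ = |v₂ − v_p| = 7.256 km/s.
Δv = Δv₁ + Δv₂ = 4.625 + 7.256 = 11.88 km/s.

Δv = 11.9 km/s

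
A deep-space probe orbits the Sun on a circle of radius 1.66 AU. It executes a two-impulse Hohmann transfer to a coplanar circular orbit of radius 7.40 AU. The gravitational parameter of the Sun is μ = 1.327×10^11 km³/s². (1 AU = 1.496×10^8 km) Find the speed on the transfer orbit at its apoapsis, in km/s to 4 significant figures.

In km: r₁ = 1.66 × 1.496×10^8 = 2.48336×10^8 km; r₂ = 7.40 × 1.496×10^8 = 1.10704×10^9 km.
Semi-major axis of the transfer orbit: a_t = (2.48336×10^8 + 1.10704×10^9)/2 = 6.77688×10^8 km.
At apoapsis, r = 1.10704×10^9 km.
Applying v² = μ(2/r − 1/a_t): v = 6.628 km/s.

v = 6.628 km/s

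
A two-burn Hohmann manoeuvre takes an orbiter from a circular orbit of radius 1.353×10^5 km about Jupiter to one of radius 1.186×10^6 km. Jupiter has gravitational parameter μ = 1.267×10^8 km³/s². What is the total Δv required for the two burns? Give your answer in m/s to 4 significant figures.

Transfer-ellipse semi-major axis a_t = (r₁ + r₂)/2 = (1.353×10^5 + 1.186×10^6)/2 = 6.6065×10^5 km.
Circular speed at r₁: v₁ = √(μ/r₁) = √(1.267×10^8/1.353×10^5) = 30.60 km/s.
Transfer-orbit speed at r₁ (v² = μ(2/r − 1/a)): v_p = √[μ(2/r₁ − 1/a_t)] = 41.00 km/s.
First burn Δv₁ = |v_p − v₁| = 10.40 km/s.
Circular speed at r₂: v₂ = √(μ/r₂) = 10.3358 km/s.
Transfer-orbit speed at r₂: v_a = √[μ(2/r₂ − 1/a_t)] = 4.67745 km/s.
Second burn Δv₂ = |v₂ − v_a| = 5.658 km/s.
Total Δv = Δv₁ + Δv₂ = 16.06 km/s.

Δv = 16060 m/s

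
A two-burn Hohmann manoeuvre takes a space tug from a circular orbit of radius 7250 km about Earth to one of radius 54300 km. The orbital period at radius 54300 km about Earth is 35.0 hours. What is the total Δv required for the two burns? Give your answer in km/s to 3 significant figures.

From Kepler's third law T² = 4π²r³/μ at r = 54300 km, T = 35.0 hours = 35.0 × 3600 s = 1.260×10^5 s: μ = 4π²r³/T² = 3.98124×10^5 km³/s².
The Hohmann ellipse has a_t = (r₁ + r₂)/2 = 30775 km.
Circular speed at r₁: v₁ = √(μ/r₁) = √(3.98124×10^5/7250) = 7.4104 km/s.
Transfer-orbit speed at r₁ (vis-viva equation): v_p = √[μ(2/r₁ − 1/a_t)] = 9.8433 km/s.
First burn Δv₁ = |v_p − v₁| = 2.4329 km/s.
Circular speed at r₂: v₂ = √(μ/r₂) = 2.7078 km/s.
Transfer-orbit speed at r₂: v_a = √[μ(2/r₂ − 1/a_t)] = 1.3143 km/s.
Second burn Δv₂ = |v₂ − v_a| = 1.3935 km/s.
Total Δv = Δv₁ + Δv₂ = 3.826 km/s.

Δv = 3.83 km/s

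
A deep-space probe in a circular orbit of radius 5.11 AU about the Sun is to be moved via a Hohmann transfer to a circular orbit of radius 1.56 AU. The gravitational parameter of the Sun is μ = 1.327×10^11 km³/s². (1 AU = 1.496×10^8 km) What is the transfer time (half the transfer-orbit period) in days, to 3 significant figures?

In km: r₁ = 5.11 × 1.496×10^8 = 7.64456×10^8 km; r₂ = 1.56 × 1.496×10^8 = 2.33376×10^8 km.
Semi-major axis of the transfer orbit: a_t = (7.64456×10^8 + 2.33376×10^8)/2 = 4.98916×10^8 km.
By Kepler's third law the transfer-orbit period is T = 2π√(a_t³/μ), so t = T/2 = 9.611×10^7 s.
Converting: 9.611×10^7 s ÷ 86400 s/day = 1110 days.

t = 1110 days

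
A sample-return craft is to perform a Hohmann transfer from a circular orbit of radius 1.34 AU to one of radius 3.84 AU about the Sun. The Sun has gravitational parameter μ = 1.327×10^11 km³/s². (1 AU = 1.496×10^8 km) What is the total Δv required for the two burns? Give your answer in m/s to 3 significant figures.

Δv = 9870 m/s

In km: r₁ = 1.34 × 1.496×10^8 = 2.00464×10^8 km; r₂ = 3.84 × 1.496×10^8 = 5.74464×10^8 km.
Semi-major axis of the transfer orbit: a_t = (2.00464×10^8 + 5.74464×10^8)/2 = 3.87464×10^8 km.
At r₁ the circular-orbit speed is v₁ = √(μ/r₁) = 25.728666 km/s.
On the transfer ellipse at r₁, vis-viva equation gives v_p = √[μ(2/r₁ − 1/a_t)] = 31.328023 km/s.
First burn Δv₁ = |v_p − v₁| = 5.5994 km/s.
At r₂, v₂ = √(μ/r₂) = 15.1986 km/s.
Transfer-orbit speed at r₂: v_a = √[μ(2/r₂ − 1/a_t)] = 10.9322 km/s.
Second burn Δv₂ = |v₂ − v_a| = 4.2664 km/s.
Δv = Δv₁ + Δv₂ = 5.5994 + 4.2664 = 9.866 km/s.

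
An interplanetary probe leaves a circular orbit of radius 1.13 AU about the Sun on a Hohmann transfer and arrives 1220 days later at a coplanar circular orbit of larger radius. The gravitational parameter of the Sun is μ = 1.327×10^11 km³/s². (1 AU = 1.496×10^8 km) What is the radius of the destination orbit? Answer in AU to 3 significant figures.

r₂ = 5.96 AU

In km: r₁ = 1.13 × 1.496×10^8 = 1.69048×10^8 km.
Transfer time t = 1220 days = 1.05408×10^8 s, and t = π√(a_t³/μ).
So a_t = (μ t²/π²)^(1/3) = (1.327×10^11 × (1.05408×10^8)² / π²)^(1/3) = 5.3061×10^8 km.
Since a_t = (r₁ + r₂)/2, r₂ = 2a_t − r₁ = 2×5.3061×10^8 − 1.69048×10^8 = 8.92172×10^8 km.
In AU: r₂ = 8.92172×10^8 / 1.496×10^8 = 5.96 AU.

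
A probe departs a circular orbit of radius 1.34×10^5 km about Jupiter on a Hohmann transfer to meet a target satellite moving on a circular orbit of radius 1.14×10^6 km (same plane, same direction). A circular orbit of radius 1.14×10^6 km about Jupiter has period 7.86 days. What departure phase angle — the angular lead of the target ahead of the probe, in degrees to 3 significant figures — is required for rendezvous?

φ = 105°

From Kepler's third law T² = 4π²r³/μ at r = 1.14×10^6 km, T = 7.86 days = 7.86 × 86400 s = 6.79104×10^5 s: μ = 4π²r³/T² = 1.26824×10^8 km³/s².
The Hohmann ellipse has a_t = (r₁ + r₂)/2 = 6.370×10^5 km.
The half-period of the transfer ellipse is t = π√(a_t³/μ) = 1.4183×10^5 s.
The target's mean motion on its circular orbit is ω₂ = √(μ/r₂³) = 9.2522×10^-6 rad/s.
Angle swept by the target during transfer: ω₂·t = 1.3122 rad = 75.18°.
The probe traverses 180° on the transfer ellipse, so the target must lead by 180° − 75.18° = 105°.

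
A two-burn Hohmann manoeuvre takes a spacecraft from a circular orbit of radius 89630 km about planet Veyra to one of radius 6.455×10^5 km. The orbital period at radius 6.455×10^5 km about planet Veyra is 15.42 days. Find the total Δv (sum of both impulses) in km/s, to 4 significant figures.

Δv = 4.198 km/s

From Kepler's third law T² = 4π²r³/μ at r = 6.455×10^5 km, T = 15.42 days = 15.42 × 86400 s = 1.332288×10^6 s: μ = 4π²r³/T² = 5.98208×10^6 km³/s².
Transfer-ellipse semi-major axis a_t = (r₁ + r₂)/2 = (89630 + 6.455×10^5)/2 = 3.67565×10^5 km.
At r₁ the circular-orbit speed is v₁ = √(μ/r₁) = 8.16957 km/s.
Transfer-orbit speed at r₁ (vis-viva): v_p = √[μ(2/r₁ − 1/a_t)] = 10.8263 km/s.
First burn Δv₁ = |v_p − v₁| = 2.657 km/s.
Circular speed at r₂: v₂ = √(μ/r₂) = 3.044 km/s.
Transfer-orbit speed at r₂: v_a = √[μ(2/r₂ − 1/a_t)] = 1.503 km/s.
Second burn Δv₂ = |v₂ − v_a| = 1.541 km/s.
Total Δv = Δv₁ + Δv₂ = 4.198 km/s.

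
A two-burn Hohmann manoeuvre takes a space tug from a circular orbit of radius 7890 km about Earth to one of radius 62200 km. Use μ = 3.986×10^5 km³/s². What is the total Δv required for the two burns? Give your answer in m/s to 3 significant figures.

The Hohmann ellipse has a_t = (r₁ + r₂)/2 = 35045 km.
Circular speed at r₁: v₁ = √(μ/r₁) = √(3.986×10^5/7890) = 7.1077 km/s.
On the transfer ellipse at r₁, vis-viva equation gives v_p = √[μ(2/r₁ − 1/a_t)] = 9.4692 km/s.
First burn Δv₁ = |v_p − v₁| = 2.3615 km/s.
At r₂, v₂ = √(μ/r₂) = 2.5315 km/s.
Transfer-orbit speed at r₂: v_a = √[μ(2/r₂ − 1/a_t)] = 1.2012 km/s.
Second burn Δv₂ = |v₂ − v_a| = 1.3303 km/s.
Total Δv = Δv₁ + Δv₂ = 3.692 km/s.

Δv = 3690 m/s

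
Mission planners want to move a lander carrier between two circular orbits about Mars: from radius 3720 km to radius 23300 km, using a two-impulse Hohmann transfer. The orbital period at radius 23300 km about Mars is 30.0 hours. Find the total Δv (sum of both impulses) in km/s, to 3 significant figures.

Δv = 1.71 km/s

From Kepler's third law T² = 4π²r³/μ at r = 23300 km, T = 30.0 hours = 30.0 × 3600 s = 1.080×10^5 s: μ = 4π²r³/T² = 42813.4 km³/s².
Transfer-ellipse semi-major axis a_t = (r₁ + r₂)/2 = (3720 + 23300)/2 = 13510 km.
Circular speed at r₁: v₁ = √(μ/r₁) = √(42813.4/3720) = 3.392 km/s.
Transfer-orbit speed at r₁ (vis-viva): v_p = √[μ(2/r₁ − 1/a_t)] = 4.455 km/s.
First burn Δv₁ = |v_p − v₁| = 1.063 km/s.
At r₂, v₂ = √(μ/r₂) = 1.3555 km/s.
Transfer-orbit speed at r₂: v_a = √[μ(2/r₂ − 1/a_t)] = 0.71130 km/s.
Second burn Δv₂ = |v₂ − v_a| = 0.6442 km/s.
Δv = Δv₁ + Δv₂ = 1.063 + 0.6442 = 1.707 km/s.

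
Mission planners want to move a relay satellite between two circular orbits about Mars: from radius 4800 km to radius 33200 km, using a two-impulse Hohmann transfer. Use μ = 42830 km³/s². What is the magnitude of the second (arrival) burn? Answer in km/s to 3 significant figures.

Semi-major axis of the transfer orbit: a_t = (4800 + 33200)/2 = 19000 km.
On the circular orbit at r = 33200 km, v_c = √(μ/r) = 1.1358 km/s.
Vis-viva on the transfer ellipse at r = 33200 km gives v_t = √[μ(2/r − 1/a_t)] = 0.57089 km/s.
Δv₂ = |v_t − v_c| = |0.57089 − 1.1358| = 0.5649 km/s.

Δv₂ = 0.565 km/s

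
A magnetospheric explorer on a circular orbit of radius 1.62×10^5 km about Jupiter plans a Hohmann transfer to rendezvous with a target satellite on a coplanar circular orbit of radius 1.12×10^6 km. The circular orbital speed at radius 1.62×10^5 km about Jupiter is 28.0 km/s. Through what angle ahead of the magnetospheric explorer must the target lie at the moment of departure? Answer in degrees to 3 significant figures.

φ = 102°

From the circular-orbit relation v² = μ/r at r = 1.62×10^5 km: μ = v²r = (28.0)² × 1.62×10^5 = 1.27008×10^8 km³/s².
Semi-major axis of the transfer orbit: a_t = (1.620×10^5 + 1.120×10^6)/2 = 6.410×10^5 km.
Transfer time t = π√(a_t³/μ) = 1.4306×10^5 s.
The target's mean motion on its circular orbit is ω₂ = √(μ/r₂³) = 9.5080×10^-6 rad/s.
Angle swept by the target during transfer: ω₂·t = 1.3602 rad = 77.93°.
Arrival is 180° from departure on the ellipse, so φ = 180° − 77.93° = 102°.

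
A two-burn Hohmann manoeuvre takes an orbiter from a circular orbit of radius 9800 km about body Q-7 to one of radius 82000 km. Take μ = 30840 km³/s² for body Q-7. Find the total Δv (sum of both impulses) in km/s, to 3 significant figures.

The Hohmann ellipse has a_t = (r₁ + r₂)/2 = 45900 km.
Circular speed at r₁: v₁ = √(μ/r₁) = √(30840/9800) = 1.7740 km/s.
On the transfer ellipse at r₁, v² = μ(2/r − 1/a) gives v_p = √[μ(2/r₁ − 1/a_t)] = 2.3711 km/s.
First burn Δv₁ = |v_p − v₁| = 0.5971 km/s.
At r₂, v₂ = √(μ/r₂) = 0.6133 km/s.
Transfer-orbit speed at r₂: v_a = √[μ(2/r₂ − 1/a_t)] = 0.2834 km/s.
Second burn Δv₂ = |v₂ − v_a| = 0.3299 km/s.
Δv = Δv₁ + Δv₂ = 0.5971 + 0.3299 = 0.9270 km/s.

Δv = 0.927 km/s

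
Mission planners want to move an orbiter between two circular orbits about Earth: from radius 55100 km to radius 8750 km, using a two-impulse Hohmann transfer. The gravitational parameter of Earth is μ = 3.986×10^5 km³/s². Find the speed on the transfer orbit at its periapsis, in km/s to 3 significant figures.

The Hohmann ellipse has a_t = (r₁ + r₂)/2 = 31925 km.
At periapsis, r = 8750 km.
From the vis-viva equation, v = √[μ(2/r − 1/a_t)] = 8.867 km/s.

v = 8.87 km/s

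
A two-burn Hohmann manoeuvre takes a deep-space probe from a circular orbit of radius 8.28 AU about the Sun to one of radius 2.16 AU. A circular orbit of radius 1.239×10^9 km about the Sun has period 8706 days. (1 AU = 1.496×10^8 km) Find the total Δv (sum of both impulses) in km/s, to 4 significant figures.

From Kepler's third law T² = 4π²r³/μ at r = 1.239×10^9 km, T = 8706 days = 8706 × 86400 s = 7.521984×10^8 s: μ = 4π²r³/T² = 1.32712×10^11 km³/s².
In km: r₁ = 8.28 × 1.496×10^8 = 1.238688×10^9 km; r₂ = 2.16 × 1.496×10^8 = 3.23136×10^8 km.
Semi-major axis of the transfer orbit: a_t = (1.238688×10^9 + 3.23136×10^8)/2 = 7.80912×10^8 km.
At r₁ the circular-orbit speed is v₁ = √(μ/r₁) = 10.35 km/s.
Transfer-orbit speed at r₁ (v² = μ(2/r − 1/a)): v_a = √[μ(2/r₁ − 1/a_t)] = 6.658 km/s.
First burn Δv₁ = |v_a − v₁| = 3.692 km/s.
Circular speed at r₂: v₂ = √(μ/r₂) = 20.266 km/s.
Transfer-orbit speed at r₂: v_p = √[μ(2/r₂ − 1/a_t)] = 25.524 km/s.
Second burn Δv₂ = |v₂ − v_p| = 5.258 km/s.
Δv = Δv₁ + Δv₂ = 3.692 + 5.258 = 8.950 km/s.

Δv = 8.950 km/s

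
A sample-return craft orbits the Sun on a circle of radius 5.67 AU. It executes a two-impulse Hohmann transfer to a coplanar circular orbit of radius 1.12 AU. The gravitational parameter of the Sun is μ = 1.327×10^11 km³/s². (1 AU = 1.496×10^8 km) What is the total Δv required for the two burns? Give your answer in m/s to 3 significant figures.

Δv = 13600 m/s

In km: r₁ = 5.67 × 1.496×10^8 = 8.48232×10^8 km; r₂ = 1.12 × 1.496×10^8 = 1.67552×10^8 km.
Transfer-ellipse semi-major axis a_t = (r₁ + r₂)/2 = (8.48232×10^8 + 1.67552×10^8)/2 = 5.07892×10^8 km.
At r₁ the circular-orbit speed is v₁ = √(μ/r₁) = 12.508 km/s.
Transfer-orbit speed at r₁ (v² = μ(2/r − 1/a)): v_a = √[μ(2/r₁ − 1/a_t)] = 7.1840 km/s.
First burn Δv₁ = |v_a − v₁| = 5.324 km/s.
Circular speed at r₂: v₂ = √(μ/r₂) = 28.142 km/s.
Transfer-orbit speed at r₂: v_p = √[μ(2/r₂ − 1/a_t)] = 36.369 km/s.
Second burn Δv₂ = |v₂ − v_p| = 8.227 km/s.
Δv = Δv₁ + Δv₂ = 5.324 + 8.227 = 13.55 km/s.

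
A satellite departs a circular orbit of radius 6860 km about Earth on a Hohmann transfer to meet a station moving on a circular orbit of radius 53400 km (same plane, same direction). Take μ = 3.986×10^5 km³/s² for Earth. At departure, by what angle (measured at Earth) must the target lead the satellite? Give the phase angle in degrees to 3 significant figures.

φ = 104°

Semi-major axis of the transfer orbit: a_t = (6860 + 53400)/2 = 30130 km.
Transfer time t = π√(a_t³/μ) = 26024 s.
Target angular speed ω₂ = √(μ/r₂³) = 5.1163×10^-5 rad/s.
Angle swept by the target during transfer: ω₂·t = 1.3315 rad = 76.29°.
Arrival is 180° from departure on the ellipse, so φ = 180° − 76.29° = 104°.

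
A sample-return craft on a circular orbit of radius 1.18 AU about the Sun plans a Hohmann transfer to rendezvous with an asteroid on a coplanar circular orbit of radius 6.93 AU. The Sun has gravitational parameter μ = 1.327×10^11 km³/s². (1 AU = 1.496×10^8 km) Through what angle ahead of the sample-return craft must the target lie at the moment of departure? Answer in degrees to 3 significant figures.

In km: r₁ = 1.18 × 1.496×10^8 = 1.76528×10^8 km; r₂ = 6.93 × 1.496×10^8 = 1.036728×10^9 km.
The Hohmann ellipse has a_t = (r₁ + r₂)/2 = 6.06628×10^8 km.
The half-period of the transfer ellipse is t = π√(a_t³/μ) = 1.28854×10^8 s.
The target's mean motion on its circular orbit is ω₂ = √(μ/r₂³) = 1.09129×10^-8 rad/s.
Angle swept by the target during transfer: ω₂·t = 1.4062 rad = 80.57°.
The sample-return craft traverses 180° on the transfer ellipse, so the target must lead by 180° − 80.57° = 99.4°.

φ = 99.4°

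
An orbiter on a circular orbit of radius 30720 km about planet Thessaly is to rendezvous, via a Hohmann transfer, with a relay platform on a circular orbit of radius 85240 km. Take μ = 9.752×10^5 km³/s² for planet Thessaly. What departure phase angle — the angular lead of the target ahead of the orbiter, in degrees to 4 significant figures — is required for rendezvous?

φ = 79.02°

The Hohmann ellipse has a_t = (r₁ + r₂)/2 = 57980 km.
Transfer time t = π√(a_t³/μ) = 44414 s.
Target angular speed ω₂ = √(μ/r₂³) = 3.9681×10^-5 rad/s.
Angle swept by the target during transfer: ω₂·t = 1.7624 rad = 100.98°.
Arrival is 180° from departure on the ellipse, so φ = 180° − 100.98° = 79.02°.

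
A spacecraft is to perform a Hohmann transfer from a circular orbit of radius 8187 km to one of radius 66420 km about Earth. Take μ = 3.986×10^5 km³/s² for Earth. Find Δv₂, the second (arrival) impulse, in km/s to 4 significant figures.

Δv₂ = 1.302 km/s

Transfer-ellipse semi-major axis a_t = (r₁ + r₂)/2 = (8187 + 66420)/2 = 37303.5 km.
Circular speed at r = 66420 km: v_c = √(μ/r) = 2.450 km/s.
Vis-viva on the transfer ellipse at r = 66420 km gives v_t = √[μ(2/r − 1/a_t)] = 1.148 km/s.
Δv₂ = |v_t − v_c| = |1.148 − 2.450| = 1.302 km/s.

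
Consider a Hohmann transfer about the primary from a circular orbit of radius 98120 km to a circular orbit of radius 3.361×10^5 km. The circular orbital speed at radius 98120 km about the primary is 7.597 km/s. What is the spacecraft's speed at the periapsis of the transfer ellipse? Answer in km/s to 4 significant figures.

From the circular-orbit relation v² = μ/r at r = 98120 km: μ = v²r = (7.597)² × 98120 = 5.66294×10^6 km³/s².
Semi-major axis of the transfer orbit: a_t = (98120 + 3.361×10^5)/2 = 2.1711×10^5 km.
The periapsis of the transfer ellipse is at r = 98120 km.
From the vis-viva equation, v = √[μ(2/r − 1/a_t)] = 9.452 km/s.

v = 9.452 km/s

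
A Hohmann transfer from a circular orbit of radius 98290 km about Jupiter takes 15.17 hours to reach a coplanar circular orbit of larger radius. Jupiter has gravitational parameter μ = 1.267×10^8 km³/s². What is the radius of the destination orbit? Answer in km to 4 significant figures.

Transfer time t = 15.17 hours = 54612 s, and t = π√(a_t³/μ).
So a_t = (μ t²/π²)^(1/3) = (1.267×10^8 × (54612)² / π²)^(1/3) = 3.3704×10^5 km.
Since a_t = (r₁ + r₂)/2, r₂ = 2a_t − r₁ = 2×3.3704×10^5 − 98290 = 5.7579×10^5 km.

r₂ = 5.758×10^5 km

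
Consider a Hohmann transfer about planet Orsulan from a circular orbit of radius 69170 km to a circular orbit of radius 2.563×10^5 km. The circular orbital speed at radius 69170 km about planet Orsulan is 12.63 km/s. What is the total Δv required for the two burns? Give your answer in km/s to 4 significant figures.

From the circular-orbit relation v² = μ/r at r = 69170 km: μ = v²r = (12.63)² × 69170 = 1.10338×10^7 km³/s².
Semi-major axis of the transfer orbit: a_t = (69170 + 2.563×10^5)/2 = 1.62735×10^5 km.
At r₁ the circular-orbit speed is v₁ = √(μ/r₁) = 12.63 km/s.
On the transfer ellipse at r₁, vis-viva equation gives v_p = √[μ(2/r₁ − 1/a_t)] = 15.85 km/s.
First burn Δv₁ = |v_p − v₁| = 3.220 km/s.
Circular speed at r₂: v₂ = √(μ/r₂) = 6.5613 km/s.
Transfer-orbit speed at r₂: v_a = √[μ(2/r₂ − 1/a_t)] = 4.2777 km/s.
Second burn Δv₂ = |v₂ − v_a| = 2.284 km/s.
Δv = Δv₁ + Δv₂ = 3.220 + 2.284 = 5.504 km/s.

Δv = 5.504 km/s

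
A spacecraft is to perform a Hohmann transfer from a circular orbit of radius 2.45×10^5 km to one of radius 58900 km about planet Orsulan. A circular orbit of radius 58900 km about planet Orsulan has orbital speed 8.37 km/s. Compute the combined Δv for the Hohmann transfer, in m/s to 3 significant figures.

Δv = 3810 m/s

From the circular-orbit relation v² = μ/r at r = 58900 km: μ = v²r = (8.37)² × 58900 = 4.12635×10^6 km³/s².
Semi-major axis of the transfer orbit: a_t = (2.450×10^5 + 58900)/2 = 1.5195×10^5 km.
Circular speed at r₁: v₁ = √(μ/r₁) = √(4.12635×10^6/2.450×10^5) = 4.104 km/s.
On the transfer ellipse at r₁, v² = μ(2/r − 1/a) gives v_a = √[μ(2/r₁ − 1/a_t)] = 2.555 km/s.
First burn Δv₁ = |v_a − v₁| = 1.549 km/s.
Circular speed at r₂: v₂ = √(μ/r₂) = 8.3700 km/s.
Transfer-orbit speed at r₂: v_p = √[μ(2/r₂ − 1/a_t)] = 10.628 km/s.
Second burn Δv₂ = |v₂ − v_p| = 2.258 km/s.
Total Δv = Δv₁ + Δv₂ = 3.807 km/s.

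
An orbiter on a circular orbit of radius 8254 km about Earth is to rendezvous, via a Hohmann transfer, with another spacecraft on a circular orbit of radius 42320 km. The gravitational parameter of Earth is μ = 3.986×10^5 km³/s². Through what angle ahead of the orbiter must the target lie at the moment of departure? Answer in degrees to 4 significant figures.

φ = 96.86°

The Hohmann ellipse has a_t = (r₁ + r₂)/2 = 25287 km.
Transfer time t = π√(a_t³/μ) = 20010 s.
Target angular speed ω₂ = √(μ/r₂³) = 7.252×10^-5 rad/s.
Angle swept by the target during transfer: ω₂·t = 1.451 rad = 83.14°.
The orbiter traverses 180° on the transfer ellipse, so the target must lead by 180° − 83.14° = 96.86°.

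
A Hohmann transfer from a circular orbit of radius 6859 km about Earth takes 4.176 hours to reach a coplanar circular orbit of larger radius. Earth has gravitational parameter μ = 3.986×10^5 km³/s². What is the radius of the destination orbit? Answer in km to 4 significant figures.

Transfer time t = 4.176 hours = 15033.6 s, and t = π√(a_t³/μ).
So a_t = (μ t²/π²)^(1/3) = (3.986×10^5 × (15033.6)² / π²)^(1/3) = 20899 km.
Since a_t = (r₁ + r₂)/2, r₂ = 2a_t − r₁ = 2×20899 − 6859 = 34939 km.

r₂ = 34940 km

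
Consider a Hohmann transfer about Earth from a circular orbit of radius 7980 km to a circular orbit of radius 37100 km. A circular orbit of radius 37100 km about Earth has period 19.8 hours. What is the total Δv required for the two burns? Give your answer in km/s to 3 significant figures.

From Kepler's third law T² = 4π²r³/μ at r = 37100 km, T = 19.8 hours = 19.8 × 3600 s = 71280 s: μ = 4π²r³/T² = 3.96777×10^5 km³/s².
The Hohmann ellipse has a_t = (r₁ + r₂)/2 = 22540 km.
Circular speed at r₁: v₁ = √(μ/r₁) = √(3.96777×10^5/7980) = 7.0513 km/s.
Transfer-orbit speed at r₁ (vis-viva equation): v_p = √[μ(2/r₁ − 1/a_t)] = 9.0465 km/s.
First burn Δv₁ = |v_p − v₁| = 1.9952 km/s.
At r₂, v₂ = √(μ/r₂) = 3.2703 km/s.
Transfer-orbit speed at r₂: v_a = √[μ(2/r₂ − 1/a_t)] = 1.9459 km/s.
Second burn Δv₂ = |v₂ − v_a| = 1.3244 km/s.
Δv = Δv₁ + Δv₂ = 1.9952 + 1.3244 = 3.320 km/s.

Δv = 3.32 km/s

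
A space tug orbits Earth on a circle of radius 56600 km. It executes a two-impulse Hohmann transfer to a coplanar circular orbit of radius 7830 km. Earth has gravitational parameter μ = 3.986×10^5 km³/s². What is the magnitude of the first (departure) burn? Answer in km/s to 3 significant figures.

Δv₁ = 1.35 km/s

Transfer-ellipse semi-major axis a_t = (r₁ + r₂)/2 = (56600 + 7830)/2 = 32215 km.
On the circular orbit at r = 56600 km, v_c = √(μ/r) = 2.65375 km/s.
Transfer-orbit speed at the same r (vis-viva, a = a_t): v_t = √[μ(2/r − 1/a_t)] = 1.30831 km/s.
Δv₁ = |v_t − v_c| = |1.30831 − 2.65375| = 1.345 km/s.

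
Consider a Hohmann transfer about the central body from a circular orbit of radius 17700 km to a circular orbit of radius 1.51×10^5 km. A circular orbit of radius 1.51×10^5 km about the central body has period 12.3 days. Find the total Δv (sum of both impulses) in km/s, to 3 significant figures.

Δv = 1.37 km/s

From Kepler's third law T² = 4π²r³/μ at r = 1.51×10^5 km, T = 12.3 days = 12.3 × 86400 s = 1.06272×10^6 s: μ = 4π²r³/T² = 1.20352×10^5 km³/s².
The Hohmann ellipse has a_t = (r₁ + r₂)/2 = 84350 km.
Circular speed at r₁: v₁ = √(μ/r₁) = √(1.20352×10^5/17700) = 2.6076 km/s.
Transfer-orbit speed at r₁ (vis-viva): v_p = √[μ(2/r₁ − 1/a_t)] = 3.4889 km/s.
First burn Δv₁ = |v_p − v₁| = 0.8813 km/s.
Circular speed at r₂: v₂ = √(μ/r₂) = 0.8928 km/s.
Transfer-orbit speed at r₂: v_a = √[μ(2/r₂ − 1/a_t)] = 0.4090 km/s.
Second burn Δv₂ = |v₂ − v_a| = 0.4838 km/s.
Δv = Δv₁ + Δv₂ = 0.8813 + 0.4838 = 1.365 km/s.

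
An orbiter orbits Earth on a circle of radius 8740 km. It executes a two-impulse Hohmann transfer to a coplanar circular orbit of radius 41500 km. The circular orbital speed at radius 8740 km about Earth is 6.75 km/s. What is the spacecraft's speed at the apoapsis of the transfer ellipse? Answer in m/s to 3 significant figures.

From the circular-orbit relation v² = μ/r at r = 8740 km: μ = v²r = (6.75)² × 8740 = 3.98216×10^5 km³/s².
Semi-major axis of the transfer orbit: a_t = (8740 + 41500)/2 = 25120 km.
At apoapsis, r = 41500 km.
Vis-viva: v = √[μ(2/r − 1/a_t)] = √[3.98216×10^5 × (2/41500 − 1/25120)] = 1.827 km/s.

v = 1830 m/s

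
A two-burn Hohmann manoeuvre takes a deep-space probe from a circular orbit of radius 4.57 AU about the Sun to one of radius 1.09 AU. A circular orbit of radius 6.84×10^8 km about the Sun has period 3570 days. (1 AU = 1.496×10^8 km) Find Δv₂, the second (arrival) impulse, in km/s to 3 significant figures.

From Kepler's third law T² = 4π²r³/μ at r = 6.84×10^8 km, T = 3570 days = 3570 × 86400 s = 3.08448×10^8 s: μ = 4π²r³/T² = 1.32790×10^11 km³/s².
In km: r₁ = 4.57 × 1.496×10^8 = 6.83672×10^8 km; r₂ = 1.09 × 1.496×10^8 = 1.63064×10^8 km.
The Hohmann ellipse has a_t = (r₁ + r₂)/2 = 4.23368×10^8 km.
Circular speed at r = 1.63064×10^8 km: v_c = √(μ/r) = 28.5367 km/s.
Vis-viva on the transfer ellipse at r = 1.63064×10^8 km gives v_t = √[μ(2/r − 1/a_t)] = 36.2633 km/s.
Δv₂ = |v_t − v_c| = |36.2633 − 28.5367| = 7.727 km/s.

Δv₂ = 7.73 km/s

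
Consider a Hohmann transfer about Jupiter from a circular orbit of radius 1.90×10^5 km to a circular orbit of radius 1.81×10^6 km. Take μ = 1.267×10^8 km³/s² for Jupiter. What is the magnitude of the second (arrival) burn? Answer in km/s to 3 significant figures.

The Hohmann ellipse has a_t = (r₁ + r₂)/2 = 1.000×10^6 km.
On the circular orbit at r = 1.810×10^6 km, v_c = √(μ/r) = 8.367 km/s.
Vis-viva on the transfer ellipse at r = 1.810×10^6 km gives v_t = √[μ(2/r − 1/a_t)] = 3.647 km/s.
Δv₂ = |v_t − v_c| = |3.647 − 8.367| = 4.720 km/s.

Δv₂ = 4.72 km/s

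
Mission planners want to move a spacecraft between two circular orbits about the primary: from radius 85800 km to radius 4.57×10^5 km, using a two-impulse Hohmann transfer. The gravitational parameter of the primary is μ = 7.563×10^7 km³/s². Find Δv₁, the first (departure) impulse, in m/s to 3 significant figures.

The Hohmann ellipse has a_t = (r₁ + r₂)/2 = 2.714×10^5 km.
Circular speed at r = 85800 km: v_c = √(μ/r) = 29.6895 km/s.
Transfer-orbit speed at the same r (vis-viva, a = a_t): v_t = √[μ(2/r − 1/a_t)] = 38.5262 km/s.
Δv₁ = |v_t − v_c| = |38.5262 − 29.6895| = 8.837 km/s.

Δv₁ = 8840 m/s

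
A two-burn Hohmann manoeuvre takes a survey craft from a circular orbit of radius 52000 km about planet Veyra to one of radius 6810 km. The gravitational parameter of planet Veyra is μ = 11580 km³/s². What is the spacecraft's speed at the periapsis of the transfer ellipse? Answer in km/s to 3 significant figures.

v = 1.73 km/s

The Hohmann ellipse has a_t = (r₁ + r₂)/2 = 29405 km.
The periapsis of the transfer ellipse is at r = 6810 km.
Applying v² = μ(2/r − 1/a_t): v = 1.734 km/s.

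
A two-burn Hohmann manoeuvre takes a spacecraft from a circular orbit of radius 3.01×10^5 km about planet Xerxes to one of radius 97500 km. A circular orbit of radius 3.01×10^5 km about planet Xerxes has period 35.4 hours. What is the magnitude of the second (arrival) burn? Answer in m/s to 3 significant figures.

From Kepler's third law T² = 4π²r³/μ at r = 3.01×10^5 km, T = 35.4 hours = 35.4 × 3600 s = 1.2744×10^5 s: μ = 4π²r³/T² = 6.62900×10^7 km³/s².
The Hohmann ellipse has a_t = (r₁ + r₂)/2 = 1.9925×10^5 km.
Circular speed at r = 97500 km: v_c = √(μ/r) = 26.07483 km/s.
Transfer-orbit speed at the same r (vis-viva, a = a_t): v_t = √[μ(2/r − 1/a_t)] = 32.04835 km/s.
Δv₂ = |v_t − v_c| = |32.04835 − 26.07483| = 5.974 km/s.

Δv₂ = 5970 m/s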